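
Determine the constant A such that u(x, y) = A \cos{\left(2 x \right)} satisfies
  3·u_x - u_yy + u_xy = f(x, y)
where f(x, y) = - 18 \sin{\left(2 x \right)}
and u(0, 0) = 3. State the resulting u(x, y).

Substitute the ansatz u = A \cos{\left(2 x \right)} into the left-hand side.
Derivatives of the ansatz:
  u_x = - 2 A \sin{\left(2 x \right)}
  u_yy = 0
  u_xy = 0
Term by term:
  3·u_x = - 6 A \sin{\left(2 x \right)}
  -u_yy = 0
  u_xy = 0
So the left-hand side equals
  - 6 A \sin{\left(2 x \right)}
This must equal f(x, y) = - 18 \sin{\left(2 x \right)} identically.
Matching coefficients of the independent functions:
  [\sin{\left(2 x \right)}]:  - 6 A = -18
Solving: A = 3.
Check against the point condition:
  u(0, 0) = 3  ⟹  A = 3  ✓
Hence u(x, y) = 3 \cos{\left(2 x \right)}.

Answer: u(x, y) = 3 \cos{\left(2 x \right)}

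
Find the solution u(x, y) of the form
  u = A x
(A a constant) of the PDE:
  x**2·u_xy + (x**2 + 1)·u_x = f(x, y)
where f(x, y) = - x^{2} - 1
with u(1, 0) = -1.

Substitute the ansatz u = A x into the left-hand side.
Derivatives of the ansatz:
  u_xy = 0
  u_x = A
Term by term:
  x**2·u_xy = 0
  (x**2 + 1)·u_x = A x^{2} + A
So the left-hand side equals
  A x^{2} + A
This must equal f(x, y) = - x^{2} - 1 identically.
Matching coefficients of the independent functions:
  [constant term, x^{2}]:  A = -1
Solving: A = -1.
Check against the point condition:
  u(1, 0) = -1  ⟹  A = -1  ✓
Hence u(x, y) = - x.

Answer: u(x, y) = - x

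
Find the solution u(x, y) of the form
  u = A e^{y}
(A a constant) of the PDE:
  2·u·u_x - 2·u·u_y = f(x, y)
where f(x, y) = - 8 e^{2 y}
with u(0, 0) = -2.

Substitute the ansatz u = A e^{y} into the left-hand side.
Derivatives of the ansatz:
  u_x = 0
  u_y = A e^{y}
Term by term:
  2·u·u_x = 0
  -2·u·u_y = - 2 A^{2} e^{2 y}
So the left-hand side equals
  - 2 A^{2} e^{2 y}
This must equal f(x, y) = - 8 e^{2 y} identically.
Matching coefficients of the independent functions:
  [e^{2 y}]:  - 2 A^{2} = -8
These equations allow (A) = (-2) or (2).
Impose the point condition(s):
  u(0, 0) = -2  ⟹  A = -2
Only A = -2 satisfies everything.
Hence u(x, y) = - 2 e^{y}.

Answer: u(x, y) = - 2 e^{y}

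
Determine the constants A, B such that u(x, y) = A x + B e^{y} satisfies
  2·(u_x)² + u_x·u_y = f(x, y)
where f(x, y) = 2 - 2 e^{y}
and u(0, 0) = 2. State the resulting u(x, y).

Substitute the ansatz u = A x + B e^{y} into the left-hand side.
Derivatives of the ansatz:
  u_x = A
  u_y = B e^{y}
Term by term:
  2·(u_x)² = 2 A^{2}
  u_x·u_y = A B e^{y}
So the left-hand side equals
  2 A^{2} + A B e^{y}
This must equal f(x, y) = 2 - 2 e^{y} identically.
Matching coefficients of the independent functions:
  [constant term]:  2 A^{2} = 2
  [e^{y}]:  A B = -2
These equations allow (A, B) = (-1, 2) or (1, -2).
Impose the point condition(s):
  u(0, 0) = 2  ⟹  B = 2
Only A = -1, B = 2 satisfies everything.
Hence u(x, y) = - x + 2 e^{y}.

Answer: u(x, y) = - x + 2 e^{y}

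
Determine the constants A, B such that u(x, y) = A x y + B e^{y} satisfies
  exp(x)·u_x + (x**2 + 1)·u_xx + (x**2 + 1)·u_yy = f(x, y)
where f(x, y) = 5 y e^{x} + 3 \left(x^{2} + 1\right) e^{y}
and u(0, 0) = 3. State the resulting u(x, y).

Answer: u(x, y) = 5 x y + 3 e^{y}

Derivation:
Substitute the ansatz u = A x y + B e^{y} into the left-hand side.
Derivatives of the ansatz:
  u_x = A y
  u_xx = 0
  u_yy = B e^{y}
Term by term:
  exp(x)·u_x = A y e^{x}
  (x**2 + 1)·u_xx = 0
  (x**2 + 1)·u_yy = B x^{2} e^{y} + B e^{y}
So the left-hand side equals
  A y e^{x} + B x^{2} e^{y} + B e^{y}
This must equal f(x, y) identically; expanded, f = 3 x^{2} e^{y} + 5 y e^{x} + 3 e^{y}.
Matching coefficients of the independent functions:
  [x^{2} e^{y}, e^{y}]:  B = 3
  [y e^{x}]:  A = 5
Solving: A = 5, B = 3.
Check against the point condition:
  u(0, 0) = 3  ⟹  B = 3  ✓
Hence u(x, y) = 5 x y + 3 e^{y}.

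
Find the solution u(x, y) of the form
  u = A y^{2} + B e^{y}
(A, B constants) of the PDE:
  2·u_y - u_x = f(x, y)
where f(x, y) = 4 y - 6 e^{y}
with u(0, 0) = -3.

Substitute the ansatz u = A y^{2} + B e^{y} into the left-hand side.
Derivatives of the ansatz:
  u_y = 2 A y + B e^{y}
  u_x = 0
Term by term:
  2·u_y = 4 A y + 2 B e^{y}
  -u_x = 0
So the left-hand side equals
  4 A y + 2 B e^{y}
This must equal f(x, y) = 4 y - 6 e^{y} identically.
Matching coefficients of the independent functions:
  [y]:  4 A = 4
  [e^{y}]:  2 B = -6
Solving: A = 1, B = -3.
Check against the point condition:
  u(0, 0) = -3  ⟹  B = -3  ✓
Hence u(x, y) = y^{2} - 3 e^{y}.

Answer: u(x, y) = y^{2} - 3 e^{y}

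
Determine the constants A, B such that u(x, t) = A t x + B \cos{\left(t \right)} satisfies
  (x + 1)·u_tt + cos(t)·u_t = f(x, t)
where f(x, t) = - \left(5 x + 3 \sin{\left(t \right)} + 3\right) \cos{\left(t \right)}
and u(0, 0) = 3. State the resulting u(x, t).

Substitute the ansatz u = A t x + B \cos{\left(t \right)} into the left-hand side.
Derivatives of the ansatz:
  u_tt = - B \cos{\left(t \right)}
  u_t = A x - B \sin{\left(t \right)}
Term by term:
  (x + 1)·u_tt = - B x \cos{\left(t \right)} - B \cos{\left(t \right)}
  cos(t)·u_t = A x \cos{\left(t \right)} - B \sin{\left(t \right)} \cos{\left(t \right)}
So the left-hand side equals
  A x \cos{\left(t \right)} - B x \cos{\left(t \right)} - B \sin{\left(t \right)} \cos{\left(t \right)} - B \cos{\left(t \right)}
This must equal f(x, t) identically; expanded, f = - 5 x \cos{\left(t \right)} - 3 \sin{\left(t \right)} \cos{\left(t \right)} - 3 \cos{\left(t \right)}.
Matching coefficients of the independent functions:
  [x \cos{\left(t \right)}]:  A - B = -5
  [\sin{\left(t \right)} \cos{\left(t \right)}, \cos{\left(t \right)}]:  - B = -3
Solving: A = -2, B = 3.
Check against the point condition:
  u(0, 0) = 3  ⟹  B = 3  ✓
Hence u(x, t) = - 2 t x + 3 \cos{\left(t \right)}.

Answer: u(x, t) = - 2 t x + 3 \cos{\left(t \right)}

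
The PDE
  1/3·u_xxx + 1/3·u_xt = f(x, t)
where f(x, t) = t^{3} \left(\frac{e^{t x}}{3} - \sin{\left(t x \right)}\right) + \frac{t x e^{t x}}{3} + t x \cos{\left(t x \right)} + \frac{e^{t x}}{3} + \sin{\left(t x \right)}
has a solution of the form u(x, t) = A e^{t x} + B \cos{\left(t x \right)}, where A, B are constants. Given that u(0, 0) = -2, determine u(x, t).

Substitute the ansatz u = A e^{t x} + B \cos{\left(t x \right)} into the left-hand side.
Derivatives of the ansatz:
  u_xxx = A t^{3} e^{t x} + B t^{3} \sin{\left(t x \right)}
  u_xt = A t x e^{t x} + A e^{t x} - B t x \cos{\left(t x \right)} - B \sin{\left(t x \right)}
Term by term:
  1/3·u_xxx = \frac{A t^{3} e^{t x}}{3} + \frac{B t^{3} \sin{\left(t x \right)}}{3}
  1/3·u_xt = \frac{A t x e^{t x}}{3} + \frac{A e^{t x}}{3} - \frac{B t x \cos{\left(t x \right)}}{3} - \frac{B \sin{\left(t x \right)}}{3}
So the left-hand side equals
  \frac{A t^{3} e^{t x}}{3} + \frac{A t x e^{t x}}{3} + \frac{A e^{t x}}{3} + \frac{B t^{3} \sin{\left(t x \right)}}{3} - \frac{B t x \cos{\left(t x \right)}}{3} - \frac{B \sin{\left(t x \right)}}{3}
This must equal f(x, t) identically; expanded, f = \frac{t^{3} e^{t x}}{3} - t^{3} \sin{\left(t x \right)} + \frac{t x e^{t x}}{3} + t x \cos{\left(t x \right)} + \frac{e^{t x}}{3} + \sin{\left(t x \right)}.
Matching coefficients of the independent functions:
  [t^{3} e^{t x}, t x e^{t x}, e^{t x}]:  \frac{A}{3} = \frac{1}{3}
  [t^{3} \sin{\left(t x \right)}]:  \frac{B}{3} = -1
  [t x \cos{\left(t x \right)}, \sin{\left(t x \right)}]:  - \frac{B}{3} = 1
Solving: A = 1, B = -3.
Check against the point condition:
  u(0, 0) = -2  ⟹  A + B = -2  ✓
Hence u(x, t) = e^{t x} - 3 \cos{\left(t x \right)}.

Answer: u(x, t) = e^{t x} - 3 \cos{\left(t x \right)}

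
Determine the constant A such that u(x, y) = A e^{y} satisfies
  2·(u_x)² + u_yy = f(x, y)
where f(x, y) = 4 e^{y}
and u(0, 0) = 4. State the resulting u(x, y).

Answer: u(x, y) = 4 e^{y}

Derivation:
Substitute the ansatz u = A e^{y} into the left-hand side.
Derivatives of the ansatz:
  u_x = 0
  u_yy = A e^{y}
Term by term:
  2·(u_x)² = 0
  u_yy = A e^{y}
So the left-hand side equals
  A e^{y}
This must equal f(x, y) = 4 e^{y} identically.
Matching coefficients of the independent functions:
  [e^{y}]:  A = 4
Solving: A = 4.
Check against the point condition:
  u(0, 0) = 4  ⟹  A = 4  ✓
Hence u(x, y) = 4 e^{y}.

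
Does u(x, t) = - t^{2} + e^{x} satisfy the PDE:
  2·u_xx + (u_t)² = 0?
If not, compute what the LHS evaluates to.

Evaluate each term of the left-hand side for u = - t^{2} + e^{x}.
Derivatives:
  u_xx = e^{x}
  u_t = - 2 t
Terms:
  2·u_xx = 2 e^{x}
  (u_t)² = 4 t^{2}
Sum: LHS = 4 t^{2} + 2 e^{x}
Given right-hand side: 0. Difference LHS − RHS = 4 t^{2} + 2 e^{x} ≠ 0, so u is not a solution.

Answer: No, the LHS evaluates to 4 t^{2} + 2 e^{x}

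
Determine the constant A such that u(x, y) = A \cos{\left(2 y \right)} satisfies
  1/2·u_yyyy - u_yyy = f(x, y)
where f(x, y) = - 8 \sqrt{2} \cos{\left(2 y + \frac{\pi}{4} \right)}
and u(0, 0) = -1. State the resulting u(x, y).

Substitute the ansatz u = A \cos{\left(2 y \right)} into the left-hand side.
Derivatives of the ansatz:
  u_yyyy = 16 A \cos{\left(2 y \right)}
  u_yyy = 8 A \sin{\left(2 y \right)}
Term by term:
  1/2·u_yyyy = 8 A \cos{\left(2 y \right)}
  -u_yyy = - 8 A \sin{\left(2 y \right)}
So the left-hand side equals
  - 8 A \sin{\left(2 y \right)} + 8 A \cos{\left(2 y \right)}
This must equal f(x, y) identically; expanded, f = 8 \sin{\left(2 y \right)} - 8 \cos{\left(2 y \right)}.
Matching coefficients of the independent functions:
  [\sin{\left(2 y \right)}]:  - 8 A = 8
  [\cos{\left(2 y \right)}]:  8 A = -8
Solving: A = -1.
Check against the point condition:
  u(0, 0) = -1  ⟹  A = -1  ✓
Hence u(x, y) = - \cos{\left(2 y \right)}.

Answer: u(x, y) = - \cos{\left(2 y \right)}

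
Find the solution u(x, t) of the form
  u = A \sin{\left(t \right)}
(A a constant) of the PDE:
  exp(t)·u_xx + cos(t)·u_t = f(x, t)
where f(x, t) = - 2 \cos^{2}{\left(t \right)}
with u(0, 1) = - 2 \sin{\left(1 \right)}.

Substitute the ansatz u = A \sin{\left(t \right)} into the left-hand side.
Derivatives of the ansatz:
  u_xx = 0
  u_t = A \cos{\left(t \right)}
Term by term:
  exp(t)·u_xx = 0
  cos(t)·u_t = A \cos^{2}{\left(t \right)}
So the left-hand side equals
  A \cos^{2}{\left(t \right)}
This must equal f(x, t) = - 2 \cos^{2}{\left(t \right)} identically.
Matching coefficients of the independent functions:
  [\cos^{2}{\left(t \right)}]:  A = -2
Solving: A = -2.
Check against the point condition:
  u(0, 1) = - 2 \sin{\left(1 \right)}  ⟹  A \sin{\left(1 \right)} = - 2 \sin{\left(1 \right)}  ✓
Hence u(x, t) = - 2 \sin{\left(t \right)}.

Answer: u(x, t) = - 2 \sin{\left(t \right)}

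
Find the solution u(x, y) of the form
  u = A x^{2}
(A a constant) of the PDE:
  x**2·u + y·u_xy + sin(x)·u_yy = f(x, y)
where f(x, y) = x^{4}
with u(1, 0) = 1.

Substitute the ansatz u = A x^{2} into the left-hand side.
Derivatives of the ansatz:
  u_xy = 0
  u_yy = 0
Term by term:
  x**2·u = A x^{4}
  y·u_xy = 0
  sin(x)·u_yy = 0
So the left-hand side equals
  A x^{4}
This must equal f(x, y) = x^{4} identically.
Matching coefficients of the independent functions:
  [x^{4}]:  A = 1
Solving: A = 1.
Check against the point condition:
  u(1, 0) = 1  ⟹  A = 1  ✓
Hence u(x, y) = x^{2}.

Answer: u(x, y) = x^{2}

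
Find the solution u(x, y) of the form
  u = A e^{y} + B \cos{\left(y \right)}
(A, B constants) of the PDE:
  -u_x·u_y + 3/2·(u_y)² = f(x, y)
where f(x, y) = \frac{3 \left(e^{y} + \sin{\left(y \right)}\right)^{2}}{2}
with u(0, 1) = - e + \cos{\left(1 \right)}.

Answer: u(x, y) = - e^{y} + \cos{\left(y \right)}

Derivation:
Substitute the ansatz u = A e^{y} + B \cos{\left(y \right)} into the left-hand side.
Derivatives of the ansatz:
  u_x = 0
  u_y = A e^{y} - B \sin{\left(y \right)}
Term by term:
  -u_x·u_y = 0
  3/2·(u_y)² = \frac{3 A^{2} e^{2 y}}{2} - 3 A B e^{y} \sin{\left(y \right)} + \frac{3 B^{2} \sin^{2}{\left(y \right)}}{2}
So the left-hand side equals
  \frac{3 A^{2} e^{2 y}}{2} - 3 A B e^{y} \sin{\left(y \right)} + \frac{3 B^{2} \sin^{2}{\left(y \right)}}{2}
This must equal f(x, y) identically; expanded, f = \frac{3 e^{2 y}}{2} + 3 e^{y} \sin{\left(y \right)} + \frac{3 \sin^{2}{\left(y \right)}}{2}.
Matching coefficients of the independent functions:
  [e^{y} \sin{\left(y \right)}]:  - 3 A B = 3
  [e^{2 y}]:  \frac{3 A^{2}}{2} = \frac{3}{2}
  [\sin^{2}{\left(y \right)}]:  \frac{3 B^{2}}{2} = \frac{3}{2}
These equations allow (A, B) = (-1, 1) or (1, -1).
Impose the point condition(s):
  u(0, 1) = - e + \cos{\left(1 \right)}  ⟹  e A + B \cos{\left(1 \right)} = - e + \cos{\left(1 \right)}
Only A = -1, B = 1 satisfies everything.
Hence u(x, y) = - e^{y} + \cos{\left(y \right)}.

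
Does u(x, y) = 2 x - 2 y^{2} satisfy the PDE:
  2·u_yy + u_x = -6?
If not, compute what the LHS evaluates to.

Evaluate each term of the left-hand side for u = 2 x - 2 y^{2}.
Derivatives:
  u_yy = -4
  u_x = 2
Terms:
  2·u_yy = -8
  u_x = 2
Sum: LHS = -6
This is exactly the given right-hand side, so u is a solution.

Answer: Yes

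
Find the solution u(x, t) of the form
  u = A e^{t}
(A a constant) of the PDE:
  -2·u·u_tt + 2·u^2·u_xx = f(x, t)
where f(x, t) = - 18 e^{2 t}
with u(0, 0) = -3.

Substitute the ansatz u = A e^{t} into the left-hand side.
Derivatives of the ansatz:
  u_tt = A e^{t}
  u_xx = 0
Term by term:
  -2·u·u_tt = - 2 A^{2} e^{2 t}
  2·u^2·u_xx = 0
So the left-hand side equals
  - 2 A^{2} e^{2 t}
This must equal f(x, t) = - 18 e^{2 t} identically.
Matching coefficients of the independent functions:
  [e^{2 t}]:  - 2 A^{2} = -18
These equations allow (A) = (-3) or (3).
Impose the point condition(s):
  u(0, 0) = -3  ⟹  A = -3
Only A = -3 satisfies everything.
Hence u(x, t) = - 3 e^{t}.

Answer: u(x, t) = - 3 e^{t}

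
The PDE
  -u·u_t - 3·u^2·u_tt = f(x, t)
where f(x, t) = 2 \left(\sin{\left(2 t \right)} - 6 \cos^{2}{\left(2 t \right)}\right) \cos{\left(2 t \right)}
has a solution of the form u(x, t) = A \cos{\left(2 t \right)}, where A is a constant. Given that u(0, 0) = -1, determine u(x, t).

Substitute the ansatz u = A \cos{\left(2 t \right)} into the left-hand side.
Derivatives of the ansatz:
  u_t = - 2 A \sin{\left(2 t \right)}
  u_tt = - 4 A \cos{\left(2 t \right)}
Term by term:
  -u·u_t = 2 A^{2} \sin{\left(2 t \right)} \cos{\left(2 t \right)}
  -3·u^2·u_tt = 12 A^{3} \cos^{3}{\left(2 t \right)}
So the left-hand side equals
  12 A^{3} \cos^{3}{\left(2 t \right)} + 2 A^{2} \sin{\left(2 t \right)} \cos{\left(2 t \right)}
This must equal f(x, t) identically; expanded, f = 2 \sin{\left(2 t \right)} \cos{\left(2 t \right)} - 12 \cos^{3}{\left(2 t \right)}.
Matching coefficients of the independent functions:
  [\sin{\left(2 t \right)} \cos{\left(2 t \right)}]:  2 A^{2} = 2
  [\cos^{3}{\left(2 t \right)}]:  12 A^{3} = -12
Solving: A = -1.
Check against the point condition:
  u(0, 0) = -1  ⟹  A = -1  ✓
Hence u(x, t) = - \cos{\left(2 t \right)}.

Answer: u(x, t) = - \cos{\left(2 t \right)}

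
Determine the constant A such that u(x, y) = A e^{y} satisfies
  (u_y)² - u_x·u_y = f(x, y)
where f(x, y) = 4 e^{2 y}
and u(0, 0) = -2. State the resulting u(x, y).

Answer: u(x, y) = - 2 e^{y}

Derivation:
Substitute the ansatz u = A e^{y} into the left-hand side.
Derivatives of the ansatz:
  u_y = A e^{y}
  u_x = 0
Term by term:
  (u_y)² = A^{2} e^{2 y}
  -u_x·u_y = 0
So the left-hand side equals
  A^{2} e^{2 y}
This must equal f(x, y) = 4 e^{2 y} identically.
Matching coefficients of the independent functions:
  [e^{2 y}]:  A^{2} = 4
These equations allow (A) = (-2) or (2).
Impose the point condition(s):
  u(0, 0) = -2  ⟹  A = -2
Only A = -2 satisfies everything.
Hence u(x, y) = - 2 e^{y}.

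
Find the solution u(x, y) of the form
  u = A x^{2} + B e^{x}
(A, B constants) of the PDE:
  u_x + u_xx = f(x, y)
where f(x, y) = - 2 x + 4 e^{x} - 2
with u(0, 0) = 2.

Substitute the ansatz u = A x^{2} + B e^{x} into the left-hand side.
Derivatives of the ansatz:
  u_x = 2 A x + B e^{x}
  u_xx = 2 A + B e^{x}
Term by term:
  u_x = 2 A x + B e^{x}
  u_xx = 2 A + B e^{x}
So the left-hand side equals
  2 A x + 2 A + 2 B e^{x}
This must equal f(x, y) = - 2 x + 4 e^{x} - 2 identically.
Matching coefficients of the independent functions:
  [constant term, x]:  2 A = -2
  [e^{x}]:  2 B = 4
Solving: A = -1, B = 2.
Check against the point condition:
  u(0, 0) = 2  ⟹  B = 2  ✓
Hence u(x, y) = - x^{2} + 2 e^{x}.

Answer: u(x, y) = - x^{2} + 2 e^{x}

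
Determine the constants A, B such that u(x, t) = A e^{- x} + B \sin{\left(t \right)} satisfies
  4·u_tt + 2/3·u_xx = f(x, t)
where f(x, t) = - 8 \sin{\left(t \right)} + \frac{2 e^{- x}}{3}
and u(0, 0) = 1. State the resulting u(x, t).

Substitute the ansatz u = A e^{- x} + B \sin{\left(t \right)} into the left-hand side.
Derivatives of the ansatz:
  u_tt = - B \sin{\left(t \right)}
  u_xx = A e^{- x}
Term by term:
  4·u_tt = - 4 B \sin{\left(t \right)}
  2/3·u_xx = \frac{2 A e^{- x}}{3}
So the left-hand side equals
  \frac{2 A e^{- x}}{3} - 4 B \sin{\left(t \right)}
This must equal f(x, t) = - 8 \sin{\left(t \right)} + \frac{2 e^{- x}}{3} identically.
Matching coefficients of the independent functions:
  [e^{- x}]:  \frac{2 A}{3} = \frac{2}{3}
  [\sin{\left(t \right)}]:  - 4 B = -8
Solving: A = 1, B = 2.
Check against the point condition:
  u(0, 0) = 1  ⟹  A = 1  ✓
Hence u(x, t) = 2 \sin{\left(t \right)} + e^{- x}.

Answer: u(x, t) = 2 \sin{\left(t \right)} + e^{- x}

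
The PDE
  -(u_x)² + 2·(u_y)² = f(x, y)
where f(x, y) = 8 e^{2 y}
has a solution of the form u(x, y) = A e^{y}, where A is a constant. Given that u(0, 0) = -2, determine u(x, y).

Substitute the ansatz u = A e^{y} into the left-hand side.
Derivatives of the ansatz:
  u_x = 0
  u_y = A e^{y}
Term by term:
  -(u_x)² = 0
  2·(u_y)² = 2 A^{2} e^{2 y}
So the left-hand side equals
  2 A^{2} e^{2 y}
This must equal f(x, y) = 8 e^{2 y} identically.
Matching coefficients of the independent functions:
  [e^{2 y}]:  2 A^{2} = 8
These equations allow (A) = (-2) or (2).
Impose the point condition(s):
  u(0, 0) = -2  ⟹  A = -2
Only A = -2 satisfies everything.
Hence u(x, y) = - 2 e^{y}.

Answer: u(x, y) = - 2 e^{y}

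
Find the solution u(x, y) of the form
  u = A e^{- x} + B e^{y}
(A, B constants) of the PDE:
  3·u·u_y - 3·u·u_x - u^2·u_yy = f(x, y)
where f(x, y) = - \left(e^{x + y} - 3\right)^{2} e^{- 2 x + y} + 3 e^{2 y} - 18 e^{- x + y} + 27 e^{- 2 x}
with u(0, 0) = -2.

Substitute the ansatz u = A e^{- x} + B e^{y} into the left-hand side.
Derivatives of the ansatz:
  u_y = B e^{y}
  u_x = - A e^{- x}
  u_yy = B e^{y}
Term by term:
  3·u·u_y = 3 A B e^{- x} e^{y} + 3 B^{2} e^{2 y}
  -3·u·u_x = 3 A^{2} e^{- 2 x} + 3 A B e^{- x} e^{y}
  -u^2·u_yy = - A^{2} B e^{- 2 x} e^{y} - 2 A B^{2} e^{- x} e^{2 y} - B^{3} e^{3 y}
So the left-hand side equals
  - A^{2} B e^{- 2 x} e^{y} + 3 A^{2} e^{- 2 x} - 2 A B^{2} e^{- x} e^{2 y} + 6 A B e^{- x} e^{y} - B^{3} e^{3 y} + 3 B^{2} e^{2 y}
This must equal f(x, y) identically; expanded, f = - e^{3 y} + 3 e^{2 y} + 6 e^{- x} e^{2 y} - 18 e^{- x} e^{y} - 9 e^{- 2 x} e^{y} + 27 e^{- 2 x}.
Matching coefficients of the independent functions:
  [e^{- 2 x} e^{y}]:  - A^{2} B = -9
  [e^{- x} e^{y}]:  6 A B = -18
  [e^{- x} e^{2 y}]:  - 2 A B^{2} = 6
  [e^{- 2 x}]:  3 A^{2} = 27
  [e^{2 y}]:  3 B^{2} = 3
  [e^{3 y}]:  - B^{3} = -1
Solving: A = -3, B = 1.
Check against the point condition:
  u(0, 0) = -2  ⟹  A + B = -2  ✓
Hence u(x, y) = e^{y} - 3 e^{- x}.

Answer: u(x, y) = e^{y} - 3 e^{- x}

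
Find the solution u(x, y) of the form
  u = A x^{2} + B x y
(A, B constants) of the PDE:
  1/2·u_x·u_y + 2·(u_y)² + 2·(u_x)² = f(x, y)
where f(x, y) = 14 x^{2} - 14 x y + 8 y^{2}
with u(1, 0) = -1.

Substitute the ansatz u = A x^{2} + B x y into the left-hand side.
Derivatives of the ansatz:
  u_x = 2 A x + B y
  u_y = B x
Term by term:
  1/2·u_x·u_y = A B x^{2} + \frac{B^{2} x y}{2}
  2·(u_y)² = 2 B^{2} x^{2}
  2·(u_x)² = 8 A^{2} x^{2} + 8 A B x y + 2 B^{2} y^{2}
So the left-hand side equals
  8 A^{2} x^{2} + A B x^{2} + 8 A B x y + 2 B^{2} x^{2} + \frac{B^{2} x y}{2} + 2 B^{2} y^{2}
This must equal f(x, y) = 14 x^{2} - 14 x y + 8 y^{2} identically.
Matching coefficients of the independent functions:
  [x^{2}]:  8 A^{2} + A B + 2 B^{2} = 14
  [y^{2}]:  2 B^{2} = 8
  [x y]:  8 A B + \frac{B^{2}}{2} = -14
These equations allow (A, B) = (-1, 2) or (1, -2).
Impose the point condition(s):
  u(1, 0) = -1  ⟹  A = -1
Only A = -1, B = 2 satisfies everything.
Hence u(x, y) = - x^{2} + 2 x y.

Answer: u(x, y) = - x^{2} + 2 x y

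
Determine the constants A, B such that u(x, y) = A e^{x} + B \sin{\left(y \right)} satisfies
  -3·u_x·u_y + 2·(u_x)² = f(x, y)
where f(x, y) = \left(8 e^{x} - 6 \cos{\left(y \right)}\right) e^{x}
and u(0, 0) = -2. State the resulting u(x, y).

Answer: u(x, y) = - 2 e^{x} - \sin{\left(y \right)}

Derivation:
Substitute the ansatz u = A e^{x} + B \sin{\left(y \right)} into the left-hand side.
Derivatives of the ansatz:
  u_x = A e^{x}
  u_y = B \cos{\left(y \right)}
Term by term:
  -3·u_x·u_y = - 3 A B e^{x} \cos{\left(y \right)}
  2·(u_x)² = 2 A^{2} e^{2 x}
So the left-hand side equals
  2 A^{2} e^{2 x} - 3 A B e^{x} \cos{\left(y \right)}
This must equal f(x, y) = \left(8 e^{x} - 6 \cos{\left(y \right)}\right) e^{x} identically.
Matching coefficients of the independent functions:
  [e^{x} \cos{\left(y \right)}]:  - 3 A B = -6
  [e^{2 x}]:  2 A^{2} = 8
These equations allow (A, B) = (-2, -1) or (2, 1).
Impose the point condition(s):
  u(0, 0) = -2  ⟹  A = -2
Only A = -2, B = -1 satisfies everything.
Hence u(x, y) = - 2 e^{x} - \sin{\left(y \right)}.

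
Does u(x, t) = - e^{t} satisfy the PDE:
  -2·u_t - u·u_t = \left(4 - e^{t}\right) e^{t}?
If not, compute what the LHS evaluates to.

Evaluate each term of the left-hand side for u = - e^{t}.
Derivatives:
  u_t = - e^{t}
Terms:
  -2·u_t = 2 e^{t}
  -u·u_t = - e^{2 t}
Sum: LHS = \left(2 - e^{t}\right) e^{t}
Given right-hand side: \left(4 - e^{t}\right) e^{t}. Difference LHS − RHS = - 2 e^{t} ≠ 0, so u is not a solution.

Answer: No, the LHS evaluates to \left(2 - e^{t}\right) e^{t}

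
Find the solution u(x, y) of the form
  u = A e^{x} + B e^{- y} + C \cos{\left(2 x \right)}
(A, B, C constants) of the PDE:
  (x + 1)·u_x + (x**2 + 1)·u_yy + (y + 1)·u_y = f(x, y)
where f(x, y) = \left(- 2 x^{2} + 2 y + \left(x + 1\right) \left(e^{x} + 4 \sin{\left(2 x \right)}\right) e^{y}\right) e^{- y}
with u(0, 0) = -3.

Substitute the ansatz u = A e^{x} + B e^{- y} + C \cos{\left(2 x \right)} into the left-hand side.
Derivatives of the ansatz:
  u_x = A e^{x} - 2 C \sin{\left(2 x \right)}
  u_yy = B e^{- y}
  u_y = - B e^{- y}
Term by term:
  (x + 1)·u_x = A x e^{x} + A e^{x} - 2 C x \sin{\left(2 x \right)} - 2 C \sin{\left(2 x \right)}
  (x**2 + 1)·u_yy = B x^{2} e^{- y} + B e^{- y}
  (y + 1)·u_y = - B y e^{- y} - B e^{- y}
So the left-hand side equals
  A x e^{x} + A e^{x} + B x^{2} e^{- y} - B y e^{- y} - 2 C x \sin{\left(2 x \right)} - 2 C \sin{\left(2 x \right)}
This must equal f(x, y) identically; expanded, f = - 2 x^{2} e^{- y} + x e^{x} + 4 x \sin{\left(2 x \right)} + 2 y e^{- y} + e^{x} + 4 \sin{\left(2 x \right)}.
Matching coefficients of the independent functions:
  [x e^{x}, e^{x}]:  A = 1
  [x \sin{\left(2 x \right)}, \sin{\left(2 x \right)}]:  - 2 C = 4
  [x^{2} e^{- y}]:  B = -2
  [y e^{- y}]:  - B = 2
Solving: A = 1, B = -2, C = -2.
Check against the point condition:
  u(0, 0) = -3  ⟹  A + B + C = -3  ✓
Hence u(x, y) = e^{x} - 2 \cos{\left(2 x \right)} - 2 e^{- y}.

Answer: u(x, y) = e^{x} - 2 \cos{\left(2 x \right)} - 2 e^{- y}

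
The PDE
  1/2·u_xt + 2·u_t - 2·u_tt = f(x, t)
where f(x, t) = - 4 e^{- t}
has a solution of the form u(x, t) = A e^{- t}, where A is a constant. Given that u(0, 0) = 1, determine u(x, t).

Substitute the ansatz u = A e^{- t} into the left-hand side.
Derivatives of the ansatz:
  u_xt = 0
  u_t = - A e^{- t}
  u_tt = A e^{- t}
Term by term:
  1/2·u_xt = 0
  2·u_t = - 2 A e^{- t}
  -2·u_tt = - 2 A e^{- t}
So the left-hand side equals
  - 4 A e^{- t}
This must equal f(x, t) = - 4 e^{- t} identically.
Matching coefficients of the independent functions:
  [e^{- t}]:  - 4 A = -4
Solving: A = 1.
Check against the point condition:
  u(0, 0) = 1  ⟹  A = 1  ✓
Hence u(x, t) = e^{- t}.

Answer: u(x, t) = e^{- t}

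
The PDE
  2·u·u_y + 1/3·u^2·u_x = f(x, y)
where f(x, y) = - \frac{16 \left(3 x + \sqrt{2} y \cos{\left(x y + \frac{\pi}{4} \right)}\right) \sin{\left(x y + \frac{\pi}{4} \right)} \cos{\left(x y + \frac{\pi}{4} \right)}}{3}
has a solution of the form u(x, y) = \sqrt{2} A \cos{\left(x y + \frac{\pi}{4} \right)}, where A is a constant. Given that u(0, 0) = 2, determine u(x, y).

Substitute the ansatz u = \sqrt{2} A \cos{\left(x y + \frac{\pi}{4} \right)} into the left-hand side.
Derivatives of the ansatz:
  u_y = - \sqrt{2} A x \sin{\left(x y + \frac{\pi}{4} \right)}
  u_x = - \sqrt{2} A y \sin{\left(x y + \frac{\pi}{4} \right)}
Term by term:
  2·u·u_y = - 4 A^{2} x \sin{\left(x y + \frac{\pi}{4} \right)} \cos{\left(x y + \frac{\pi}{4} \right)}
  1/3·u^2·u_x = - \frac{2 \sqrt{2} A^{3} y \sin{\left(x y + \frac{\pi}{4} \right)} \cos^{2}{\left(x y + \frac{\pi}{4} \right)}}{3}
So the left-hand side equals
  - \frac{2 \sqrt{2} A^{3} y \sin{\left(x y + \frac{\pi}{4} \right)} \cos^{2}{\left(x y + \frac{\pi}{4} \right)}}{3} - 4 A^{2} x \sin{\left(x y + \frac{\pi}{4} \right)} \cos{\left(x y + \frac{\pi}{4} \right)}
This must equal f(x, y) identically; expanded, f = - 16 x \sin{\left(x y + \frac{\pi}{4} \right)} \cos{\left(x y + \frac{\pi}{4} \right)} - \frac{16 \sqrt{2} y \sin{\left(x y + \frac{\pi}{4} \right)} \cos^{2}{\left(x y + \frac{\pi}{4} \right)}}{3}.
Matching coefficients of the independent functions:
  [x \sin{\left(x y + \frac{\pi}{4} \right)} \cos{\left(x y + \frac{\pi}{4} \right)}]:  - 4 A^{2} = -16
  [\sqrt{2} y \sin{\left(x y + \frac{\pi}{4} \right)} \cos^{2}{\left(x y + \frac{\pi}{4} \right)}]:  - \frac{2 A^{3}}{3} = - \frac{16}{3}
Solving: A = 2.
Check against the point condition:
  u(0, 0) = 2  ⟹  A = 2  ✓
Hence u(x, y) = 2 \sqrt{2} \cos{\left(x y + \frac{\pi}{4} \right)}.

Answer: u(x, y) = 2 \sqrt{2} \cos{\left(x y + \frac{\pi}{4} \right)}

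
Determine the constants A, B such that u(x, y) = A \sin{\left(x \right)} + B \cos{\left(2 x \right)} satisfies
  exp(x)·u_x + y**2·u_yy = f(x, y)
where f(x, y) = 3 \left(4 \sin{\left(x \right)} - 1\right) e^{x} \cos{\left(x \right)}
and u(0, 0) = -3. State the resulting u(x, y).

Substitute the ansatz u = A \sin{\left(x \right)} + B \cos{\left(2 x \right)} into the left-hand side.
Derivatives of the ansatz:
  u_x = A \cos{\left(x \right)} - 2 B \sin{\left(2 x \right)}
  u_yy = 0
Term by term:
  exp(x)·u_x = A e^{x} \cos{\left(x \right)} - 2 B e^{x} \sin{\left(2 x \right)}
  y**2·u_yy = 0
So the left-hand side equals
  A e^{x} \cos{\left(x \right)} - 2 B e^{x} \sin{\left(2 x \right)}
This must equal f(x, y) identically; expanded, f = 6 e^{x} \sin{\left(2 x \right)} - 3 e^{x} \cos{\left(x \right)}.
Matching coefficients of the independent functions:
  [e^{x} \sin{\left(2 x \right)}]:  - 2 B = 6
  [e^{x} \cos{\left(x \right)}]:  A = -3
Solving: A = -3, B = -3.
Check against the point condition:
  u(0, 0) = -3  ⟹  B = -3  ✓
Hence u(x, y) = - 3 \sin{\left(x \right)} - 3 \cos{\left(2 x \right)}.

Answer: u(x, y) = - 3 \sin{\left(x \right)} - 3 \cos{\left(2 x \right)}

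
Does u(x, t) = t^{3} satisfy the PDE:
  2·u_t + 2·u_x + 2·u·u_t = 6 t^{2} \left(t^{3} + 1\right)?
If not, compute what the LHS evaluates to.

Evaluate each term of the left-hand side for u = t^{3}.
Derivatives:
  u_t = 3 t^{2}
  u_x = 0
Terms:
  2·u_t = 6 t^{2}
  2·u_x = 0
  2·u·u_t = 6 t^{5}
Sum: LHS = 6 t^{2} \left(t^{3} + 1\right)
This is exactly the given right-hand side, so u is a solution.

Answer: Yes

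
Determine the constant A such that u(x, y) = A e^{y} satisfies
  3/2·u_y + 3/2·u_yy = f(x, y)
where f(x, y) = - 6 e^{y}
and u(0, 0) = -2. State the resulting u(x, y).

Substitute the ansatz u = A e^{y} into the left-hand side.
Derivatives of the ansatz:
  u_y = A e^{y}
  u_yy = A e^{y}
Term by term:
  3/2·u_y = \frac{3 A e^{y}}{2}
  3/2·u_yy = \frac{3 A e^{y}}{2}
So the left-hand side equals
  3 A e^{y}
This must equal f(x, y) = - 6 e^{y} identically.
Matching coefficients of the independent functions:
  [e^{y}]:  3 A = -6
Solving: A = -2.
Check against the point condition:
  u(0, 0) = -2  ⟹  A = -2  ✓
Hence u(x, y) = - 2 e^{y}.

Answer: u(x, y) = - 2 e^{y}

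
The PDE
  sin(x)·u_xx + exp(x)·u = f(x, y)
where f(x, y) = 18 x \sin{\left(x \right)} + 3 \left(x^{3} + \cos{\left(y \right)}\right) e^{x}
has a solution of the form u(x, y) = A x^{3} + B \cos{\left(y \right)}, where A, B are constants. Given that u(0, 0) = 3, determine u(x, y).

Answer: u(x, y) = 3 x^{3} + 3 \cos{\left(y \right)}

Derivation:
Substitute the ansatz u = A x^{3} + B \cos{\left(y \right)} into the left-hand side.
Derivatives of the ansatz:
  u_xx = 6 A x
Term by term:
  sin(x)·u_xx = 6 A x \sin{\left(x \right)}
  exp(x)·u = A x^{3} e^{x} + B e^{x} \cos{\left(y \right)}
So the left-hand side equals
  A x^{3} e^{x} + 6 A x \sin{\left(x \right)} + B e^{x} \cos{\left(y \right)}
This must equal f(x, y) identically; expanded, f = 3 x^{3} e^{x} + 18 x \sin{\left(x \right)} + 3 e^{x} \cos{\left(y \right)}.
Matching coefficients of the independent functions:
  [x \sin{\left(x \right)}]:  6 A = 18
  [x^{3} e^{x}]:  A = 3
  [e^{x} \cos{\left(y \right)}]:  B = 3
Solving: A = 3, B = 3.
Check against the point condition:
  u(0, 0) = 3  ⟹  B = 3  ✓
Hence u(x, y) = 3 x^{3} + 3 \cos{\left(y \right)}.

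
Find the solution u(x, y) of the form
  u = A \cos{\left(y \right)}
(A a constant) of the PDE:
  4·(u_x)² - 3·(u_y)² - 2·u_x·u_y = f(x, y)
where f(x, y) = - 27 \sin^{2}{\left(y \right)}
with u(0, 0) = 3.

Answer: u(x, y) = 3 \cos{\left(y \right)}

Derivation:
Substitute the ansatz u = A \cos{\left(y \right)} into the left-hand side.
Derivatives of the ansatz:
  u_x = 0
  u_y = - A \sin{\left(y \right)}
Term by term:
  4·(u_x)² = 0
  -3·(u_y)² = - 3 A^{2} \sin^{2}{\left(y \right)}
  -2·u_x·u_y = 0
So the left-hand side equals
  - 3 A^{2} \sin^{2}{\left(y \right)}
This must equal f(x, y) = - 27 \sin^{2}{\left(y \right)} identically.
Matching coefficients of the independent functions:
  [\sin^{2}{\left(y \right)}]:  - 3 A^{2} = -27
These equations allow (A) = (-3) or (3).
Impose the point condition(s):
  u(0, 0) = 3  ⟹  A = 3
Only A = 3 satisfies everything.
Hence u(x, y) = 3 \cos{\left(y \right)}.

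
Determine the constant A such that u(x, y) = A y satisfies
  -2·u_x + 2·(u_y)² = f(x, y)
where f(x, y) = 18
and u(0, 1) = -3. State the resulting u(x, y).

Substitute the ansatz u = A y into the left-hand side.
Derivatives of the ansatz:
  u_x = 0
  u_y = A
Term by term:
  -2·u_x = 0
  2·(u_y)² = 2 A^{2}
So the left-hand side equals
  2 A^{2}
This must equal f(x, y) = 18 identically.
Matching coefficients of the independent functions:
  [constant term]:  2 A^{2} = 18
These equations allow (A) = (-3) or (3).
Impose the point condition(s):
  u(0, 1) = -3  ⟹  A = -3
Only A = -3 satisfies everything.
Hence u(x, y) = - 3 y.

Answer: u(x, y) = - 3 y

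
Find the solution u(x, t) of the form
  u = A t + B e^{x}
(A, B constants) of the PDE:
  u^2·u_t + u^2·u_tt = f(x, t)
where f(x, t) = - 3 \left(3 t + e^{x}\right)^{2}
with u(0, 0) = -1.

Substitute the ansatz u = A t + B e^{x} into the left-hand side.
Derivatives of the ansatz:
  u_t = A
  u_tt = 0
Term by term:
  u^2·u_t = A^{3} t^{2} + 2 A^{2} B t e^{x} + A B^{2} e^{2 x}
  u^2·u_tt = 0
So the left-hand side equals
  A^{3} t^{2} + 2 A^{2} B t e^{x} + A B^{2} e^{2 x}
This must equal f(x, t) identically; expanded, f = - 27 t^{2} - 18 t e^{x} - 3 e^{2 x}.
Matching coefficients of the independent functions:
  [t^{2}]:  A^{3} = -27
  [t e^{x}]:  2 A^{2} B = -18
  [e^{2 x}]:  A B^{2} = -3
Solving: A = -3, B = -1.
Check against the point condition:
  u(0, 0) = -1  ⟹  B = -1  ✓
Hence u(x, t) = - 3 t - e^{x}.

Answer: u(x, t) = - 3 t - e^{x}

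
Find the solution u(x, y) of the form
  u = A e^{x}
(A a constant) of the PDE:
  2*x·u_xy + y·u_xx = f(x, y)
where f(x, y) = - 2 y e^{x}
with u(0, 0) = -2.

Substitute the ansatz u = A e^{x} into the left-hand side.
Derivatives of the ansatz:
  u_xy = 0
  u_xx = A e^{x}
Term by term:
  2*x·u_xy = 0
  y·u_xx = A y e^{x}
So the left-hand side equals
  A y e^{x}
This must equal f(x, y) = - 2 y e^{x} identically.
Matching coefficients of the independent functions:
  [y e^{x}]:  A = -2
Solving: A = -2.
Check against the point condition:
  u(0, 0) = -2  ⟹  A = -2  ✓
Hence u(x, y) = - 2 e^{x}.

Answer: u(x, y) = - 2 e^{x}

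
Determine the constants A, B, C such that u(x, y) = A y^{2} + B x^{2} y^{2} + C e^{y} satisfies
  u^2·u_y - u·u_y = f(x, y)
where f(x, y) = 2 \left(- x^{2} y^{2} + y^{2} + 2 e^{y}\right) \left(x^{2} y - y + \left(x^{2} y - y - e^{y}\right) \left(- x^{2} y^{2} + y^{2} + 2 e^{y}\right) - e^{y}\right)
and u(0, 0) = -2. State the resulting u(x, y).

Substitute the ansatz u = A y^{2} + B x^{2} y^{2} + C e^{y} into the left-hand side.
Derivatives of the ansatz:
  u_y = 2 A y + 2 B x^{2} y + C e^{y}
Term by term:
  u^2·u_y = 2 A^{3} y^{5} + 6 A^{2} B x^{2} y^{5} + A^{2} C y^{4} e^{y} + 4 A^{2} C y^{3} e^{y} + 6 A B^{2} x^{4} y^{5} + 2 A B C x^{2} y^{4} e^{y} + 8 A B C x^{2} y^{3} e^{y} + 2 A C^{2} y^{2} e^{2 y} + 2 A C^{2} y e^{2 y} + 2 B^{3} x^{6} y^{5} + B^{2} C x^{4} y^{4} e^{y} + 4 B^{2} C x^{4} y^{3} e^{y} + 2 B C^{2} x^{2} y^{2} e^{2 y} + 2 B C^{2} x^{2} y e^{2 y} + C^{3} e^{3 y}
  -u·u_y = - 2 A^{2} y^{3} - 4 A B x^{2} y^{3} - A C y^{2} e^{y} - 2 A C y e^{y} - 2 B^{2} x^{4} y^{3} - B C x^{2} y^{2} e^{y} - 2 B C x^{2} y e^{y} - C^{2} e^{2 y}
So the left-hand side equals
  2 A^{3} y^{5} + 6 A^{2} B x^{2} y^{5} + A^{2} C y^{4} e^{y} + 4 A^{2} C y^{3} e^{y} - 2 A^{2} y^{3} + 6 A B^{2} x^{4} y^{5} + 2 A B C x^{2} y^{4} e^{y} + 8 A B C x^{2} y^{3} e^{y} - 4 A B x^{2} y^{3} + 2 A C^{2} y^{2} e^{2 y} + 2 A C^{2} y e^{2 y} - A C y^{2} e^{y} - 2 A C y e^{y} + 2 B^{3} x^{6} y^{5} + B^{2} C x^{4} y^{4} e^{y} + 4 B^{2} C x^{4} y^{3} e^{y} - 2 B^{2} x^{4} y^{3} + 2 B C^{2} x^{2} y^{2} e^{2 y} + 2 B C^{2} x^{2} y e^{2 y} - B C x^{2} y^{2} e^{y} - 2 B C x^{2} y e^{y} + C^{3} e^{3 y} - C^{2} e^{2 y}
This must equal f(x, y) identically; expanded, f = 2 x^{6} y^{5} - 6 x^{4} y^{5} - 2 x^{4} y^{4} e^{y} - 8 x^{4} y^{3} e^{y} - 2 x^{4} y^{3} + 6 x^{2} y^{5} + 4 x^{2} y^{4} e^{y} + 16 x^{2} y^{3} e^{y} + 4 x^{2} y^{3} + 8 x^{2} y^{2} e^{2 y} + 2 x^{2} y^{2} e^{y} + 8 x^{2} y e^{2 y} + 4 x^{2} y e^{y} - 2 y^{5} - 2 y^{4} e^{y} - 8 y^{3} e^{y} - 2 y^{3} - 8 y^{2} e^{2 y} - 2 y^{2} e^{y} - 8 y e^{2 y} - 4 y e^{y} - 8 e^{3 y} - 4 e^{2 y}.
Matching coefficients of the independent functions:
(each divided by its leading coefficient; functions giving the same equation are listed together)
  [y^{3}]:  A^{2} - 1 = 0
  [y^{5}]:  A^{3} + 1 = 0
  [x^{2} y^{3}]:  A B + 1 = 0
  [x^{2} y^{5}]:  A^{2} B - 1 = 0
  [x^{4} y^{3}]:  B^{2} - 1 = 0
  [x^{4} y^{5}]:  A B^{2} + 1 = 0
  [x^{6} y^{5}]:  B^{3} - 1 = 0
  [y e^{y}, y^{2} e^{y}]:  A C - 2 = 0
  [y e^{2 y}, y^{2} e^{2 y}]:  A C^{2} + 4 = 0
  [y^{3} e^{y}, y^{4} e^{y}]:  A^{2} C + 2 = 0
  [x^{2} y e^{y}, x^{2} y^{2} e^{y}]:  B C + 2 = 0
  [x^{2} y e^{2 y}, x^{2} y^{2} e^{2 y}]:  B C^{2} - 4 = 0
  [x^{2} y^{3} e^{y}, x^{2} y^{4} e^{y}]:  A B C - 2 = 0
  [x^{4} y^{3} e^{y}, x^{4} y^{4} e^{y}]:  B^{2} C + 2 = 0
  [e^{2 y}]:  C^{2} - 4 = 0
  [e^{3 y}]:  C^{3} + 8 = 0
Solving: A = -1, B = 1, C = -2.
Check against the point condition:
  u(0, 0) = -2  ⟹  C = -2  ✓
Hence u(x, y) = x^{2} y^{2} - y^{2} - 2 e^{y}.

Answer: u(x, y) = x^{2} y^{2} - y^{2} - 2 e^{y}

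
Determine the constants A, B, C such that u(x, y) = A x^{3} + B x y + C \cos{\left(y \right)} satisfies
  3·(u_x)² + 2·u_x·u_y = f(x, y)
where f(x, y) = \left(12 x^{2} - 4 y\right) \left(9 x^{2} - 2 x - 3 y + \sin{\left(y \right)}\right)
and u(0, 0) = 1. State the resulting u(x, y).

Answer: u(x, y) = - 2 x^{3} + 2 x y + \cos{\left(y \right)}

Derivation:
Substitute the ansatz u = A x^{3} + B x y + C \cos{\left(y \right)} into the left-hand side.
Derivatives of the ansatz:
  u_x = 3 A x^{2} + B y
  u_y = B x - C \sin{\left(y \right)}
Term by term:
  3·(u_x)² = 27 A^{2} x^{4} + 18 A B x^{2} y + 3 B^{2} y^{2}
  2·u_x·u_y = 6 A B x^{3} - 6 A C x^{2} \sin{\left(y \right)} + 2 B^{2} x y - 2 B C y \sin{\left(y \right)}
So the left-hand side equals
  27 A^{2} x^{4} + 6 A B x^{3} + 18 A B x^{2} y - 6 A C x^{2} \sin{\left(y \right)} + 2 B^{2} x y + 3 B^{2} y^{2} - 2 B C y \sin{\left(y \right)}
This must equal f(x, y) identically; expanded, f = 108 x^{4} - 24 x^{3} - 72 x^{2} y + 12 x^{2} \sin{\left(y \right)} + 8 x y + 12 y^{2} - 4 y \sin{\left(y \right)}.
Matching coefficients of the independent functions:
  [x^{3}]:  6 A B = -24
  [x^{4}]:  27 A^{2} = 108
  [y^{2}]:  3 B^{2} = 12
  [x y]:  2 B^{2} = 8
  [x^{2} y]:  18 A B = -72
  [x^{2} \sin{\left(y \right)}]:  - 6 A C = 12
  [y \sin{\left(y \right)}]:  - 2 B C = -4
These equations allow (A, B, C) = (-2, 2, 1) or (2, -2, -1).
Impose the point condition(s):
  u(0, 0) = 1  ⟹  C = 1
Only A = -2, B = 2, C = 1 satisfies everything.
Hence u(x, y) = - 2 x^{3} + 2 x y + \cos{\left(y \right)}.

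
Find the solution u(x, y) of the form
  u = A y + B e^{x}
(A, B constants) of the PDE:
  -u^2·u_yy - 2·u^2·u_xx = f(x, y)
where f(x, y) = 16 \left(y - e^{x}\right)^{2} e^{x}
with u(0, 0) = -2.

Substitute the ansatz u = A y + B e^{x} into the left-hand side.
Derivatives of the ansatz:
  u_yy = 0
  u_xx = B e^{x}
Term by term:
  -u^2·u_yy = 0
  -2·u^2·u_xx = - 2 A^{2} B y^{2} e^{x} - 4 A B^{2} y e^{2 x} - 2 B^{3} e^{3 x}
So the left-hand side equals
  - 2 A^{2} B y^{2} e^{x} - 4 A B^{2} y e^{2 x} - 2 B^{3} e^{3 x}
This must equal f(x, y) identically; expanded, f = 16 y^{2} e^{x} - 32 y e^{2 x} + 16 e^{3 x}.
Matching coefficients of the independent functions:
  [y e^{2 x}]:  - 4 A B^{2} = -32
  [y^{2} e^{x}]:  - 2 A^{2} B = 16
  [e^{3 x}]:  - 2 B^{3} = 16
Solving: A = 2, B = -2.
Check against the point condition:
  u(0, 0) = -2  ⟹  B = -2  ✓
Hence u(x, y) = 2 y - 2 e^{x}.

Answer: u(x, y) = 2 y - 2 e^{x}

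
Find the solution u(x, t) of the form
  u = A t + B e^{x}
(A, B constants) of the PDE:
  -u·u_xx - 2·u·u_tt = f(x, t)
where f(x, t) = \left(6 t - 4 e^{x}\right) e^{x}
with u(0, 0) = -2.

Answer: u(x, t) = 3 t - 2 e^{x}

Derivation:
Substitute the ansatz u = A t + B e^{x} into the left-hand side.
Derivatives of the ansatz:
  u_xx = B e^{x}
  u_tt = 0
Term by term:
  -u·u_xx = - A B t e^{x} - B^{2} e^{2 x}
  -2·u·u_tt = 0
So the left-hand side equals
  - A B t e^{x} - B^{2} e^{2 x}
This must equal f(x, t) = \left(6 t - 4 e^{x}\right) e^{x} identically.
Matching coefficients of the independent functions:
  [t e^{x}]:  - A B = 6
  [e^{2 x}]:  - B^{2} = -4
These equations allow (A, B) = (-3, 2) or (3, -2).
Impose the point condition(s):
  u(0, 0) = -2  ⟹  B = -2
Only A = 3, B = -2 satisfies everything.
Hence u(x, t) = 3 t - 2 e^{x}.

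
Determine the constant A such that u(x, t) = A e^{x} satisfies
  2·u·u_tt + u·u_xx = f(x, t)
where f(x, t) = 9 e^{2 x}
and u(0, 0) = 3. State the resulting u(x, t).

Answer: u(x, t) = 3 e^{x}

Derivation:
Substitute the ansatz u = A e^{x} into the left-hand side.
Derivatives of the ansatz:
  u_tt = 0
  u_xx = A e^{x}
Term by term:
  2·u·u_tt = 0
  u·u_xx = A^{2} e^{2 x}
So the left-hand side equals
  A^{2} e^{2 x}
This must equal f(x, t) = 9 e^{2 x} identically.
Matching coefficients of the independent functions:
  [e^{2 x}]:  A^{2} = 9
These equations allow (A) = (-3) or (3).
Impose the point condition(s):
  u(0, 0) = 3  ⟹  A = 3
Only A = 3 satisfies everything.
Hence u(x, t) = 3 e^{x}.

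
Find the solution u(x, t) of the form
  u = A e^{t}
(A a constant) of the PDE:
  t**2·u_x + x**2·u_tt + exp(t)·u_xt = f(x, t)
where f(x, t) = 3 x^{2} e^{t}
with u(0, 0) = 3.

Substitute the ansatz u = A e^{t} into the left-hand side.
Derivatives of the ansatz:
  u_x = 0
  u_tt = A e^{t}
  u_xt = 0
Term by term:
  t**2·u_x = 0
  x**2·u_tt = A x^{2} e^{t}
  exp(t)·u_xt = 0
So the left-hand side equals
  A x^{2} e^{t}
This must equal f(x, t) = 3 x^{2} e^{t} identically.
Matching coefficients of the independent functions:
  [x^{2} e^{t}]:  A = 3
Solving: A = 3.
Check against the point condition:
  u(0, 0) = 3  ⟹  A = 3  ✓
Hence u(x, t) = 3 e^{t}.

Answer: u(x, t) = 3 e^{t}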